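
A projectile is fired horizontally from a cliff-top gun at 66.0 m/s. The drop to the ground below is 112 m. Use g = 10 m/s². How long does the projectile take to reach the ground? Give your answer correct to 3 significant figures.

The horizontal speed doesn't affect the fall. With v_y0 = 0, h = ½ g t².
t = √(2 × 112 / 10) = √22.40 = 4.73 s.

4.73 s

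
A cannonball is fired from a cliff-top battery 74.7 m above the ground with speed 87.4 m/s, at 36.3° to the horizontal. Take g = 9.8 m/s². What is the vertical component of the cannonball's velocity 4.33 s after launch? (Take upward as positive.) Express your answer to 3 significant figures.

Initial vertical component: v_y0 = 87.4 sin 36.3° = 51.74 m/s.
v_y(t) = v_y0 − g t = 51.74 − 9.8 × 4.33 = 9.31 m/s.

9.31 m/s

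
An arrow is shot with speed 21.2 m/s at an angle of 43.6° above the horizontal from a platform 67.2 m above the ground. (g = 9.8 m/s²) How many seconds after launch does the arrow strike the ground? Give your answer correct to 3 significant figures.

5.48 s

Vertical component: v_y = 21.2 sin 43.6° = 14.62 m/s.
Taking up as positive with launch at y = 67.2 m, landing at y = 0: 0 = 67.2 + 14.62 t − ½(9.8) t².
Solving 4.900 t² − 14.62 t − 67.2 = 0 gives t = [14.62 + √(14.62² + 4·4.900·67.2)] / 9.800 = 5.48 s.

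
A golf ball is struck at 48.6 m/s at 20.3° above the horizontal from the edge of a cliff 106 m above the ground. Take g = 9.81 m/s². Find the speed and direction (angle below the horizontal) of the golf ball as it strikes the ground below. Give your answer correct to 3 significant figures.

v_x = 48.6 cos 20.3° = 45.58 m/s (constant).
|v_y| at impact = √((16.86)² + 2×9.81×106) = 48.62 m/s.
Speed = √(45.58² + 48.62²) = 66.6 m/s; angle = arctan(48.62/45.58) = 46.8° below horizontal.

66.6 m/s at 46.8° below the horizontal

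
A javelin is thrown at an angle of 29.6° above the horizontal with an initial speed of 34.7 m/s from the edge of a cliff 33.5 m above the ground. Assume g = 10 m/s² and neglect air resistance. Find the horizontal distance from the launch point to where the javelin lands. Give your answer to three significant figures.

Components: v_x = 34.7 cos 29.6° = 30.17 m/s, v_y = 34.7 sin 29.6° = 17.14 m/s.
Vertical: 0 = 33.5 + 17.14 t − ½(10) t² ⇒ 5.000 t² − 17.14 t − 33.5 = 0.
t = [17.14 + √(293.8 + 670.0)] / 10.00 = 4.819 s.
Horizontal: R = v_x · t = 30.17 × 4.819 = 145 m.

145 m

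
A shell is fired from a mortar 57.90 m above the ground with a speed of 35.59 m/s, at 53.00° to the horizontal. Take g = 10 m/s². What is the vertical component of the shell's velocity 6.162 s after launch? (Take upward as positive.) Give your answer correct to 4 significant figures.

Initial vertical component: v_y0 = 35.59 sin 53.00° = 28.423 m/s.
v_y(t) = v_y0 − g t = 28.423 − 10 × 6.162 = -33.20 m/s.

-33.20 m/s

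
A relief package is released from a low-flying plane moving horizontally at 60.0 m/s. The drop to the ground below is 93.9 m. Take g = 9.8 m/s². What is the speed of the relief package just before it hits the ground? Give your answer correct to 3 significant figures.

Fall time: t = √(2 × 93.9 / 9.8) = 4.378 s.
At impact: v_x = 60.0 m/s (unchanged), v_y = g t = 9.8 × 4.378 = 42.90 m/s.
Speed = √(v_x² + v_y²) = √(3600 + 1840) = 73.8 m/s.

73.8 m/s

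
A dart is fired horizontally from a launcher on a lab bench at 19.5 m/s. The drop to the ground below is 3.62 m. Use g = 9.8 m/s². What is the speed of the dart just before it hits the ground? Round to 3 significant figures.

21.2 m/s

Fall time: t = √(2 × 3.62 / 9.8) = 0.8595 s.
At impact: v_x = 19.5 m/s (unchanged), v_y = g t = 9.8 × 0.8595 = 8.423 m/s.
Speed = √(v_x² + v_y²) = √(380.2 + 70.95) = 21.2 m/s.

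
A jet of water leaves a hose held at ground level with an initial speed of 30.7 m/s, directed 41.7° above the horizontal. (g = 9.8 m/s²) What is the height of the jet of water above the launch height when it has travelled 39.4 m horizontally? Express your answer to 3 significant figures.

v_x = 30.7 cos 41.7° = 22.92 m/s, v_y0 = 30.7 sin 41.7° = 20.42 m/s.
Time to reach x = 39.4 m: t = x / v_x = 39.4 / 22.92 = 1.719 s.
y = v_y0 t − ½ g t² = 20.42×1.719 − 4.900×1.719² = 20.6 m.

20.6 m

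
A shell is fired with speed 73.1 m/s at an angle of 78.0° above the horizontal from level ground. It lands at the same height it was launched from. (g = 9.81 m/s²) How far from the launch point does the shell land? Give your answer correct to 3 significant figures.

222 m

For level ground, R = v₀² sin(2θ) / g.
sin(2 × 78.0°) = sin 156.0° = 0.4067.
R = (73.1)² × 0.4067 / 9.81 = 222 m.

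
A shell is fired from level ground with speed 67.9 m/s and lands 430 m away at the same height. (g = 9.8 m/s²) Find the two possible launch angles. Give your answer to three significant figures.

Level-ground range: R = v₀² sin(2θ)/g ⇒ sin 2θ = R g / v₀² = 430×9.8/67.9² = 0.9140.
2θ = arcsin(0.9140) = 66.06° or 180° − 66.06° = 113.94°.
So θ = 33.0° or θ = 57.0°.

33.0° and 57.0°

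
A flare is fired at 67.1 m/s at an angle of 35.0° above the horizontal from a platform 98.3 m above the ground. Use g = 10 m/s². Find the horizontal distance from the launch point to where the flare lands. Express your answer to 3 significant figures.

534 m

Components: v_x = 67.1 cos 35.0° = 54.97 m/s, v_y = 67.1 sin 35.0° = 38.49 m/s.
Vertical: 0 = 98.3 + 38.49 t − ½(10) t² ⇒ 5.000 t² − 38.49 t − 98.3 = 0.
t = [38.49 + √(1481 + 1966)] / 10.00 = 9.720 s.
Horizontal: R = v_x · t = 54.97 × 9.720 = 534 m.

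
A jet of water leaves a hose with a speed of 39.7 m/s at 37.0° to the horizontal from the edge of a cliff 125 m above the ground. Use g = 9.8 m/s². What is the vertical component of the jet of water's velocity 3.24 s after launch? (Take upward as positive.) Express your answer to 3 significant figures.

Initial vertical component: v_y0 = 39.7 sin 37.0° = 23.89 m/s.
v_y(t) = v_y0 − g t = 23.89 − 9.8 × 3.24 = -7.86 m/s.

-7.86 m/s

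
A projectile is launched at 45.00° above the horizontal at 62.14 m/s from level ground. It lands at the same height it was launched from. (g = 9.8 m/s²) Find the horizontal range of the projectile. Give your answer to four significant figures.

394.0 m

Components: v_x = 62.14 cos 45.00° = 43.940 m/s, v_y = 62.14 sin 45.00° = 43.940 m/s.
Time of flight (same landing height): t = 2 v_y / g = 2 × 43.940 / 9.8 = 8.9673 s.
Range: R = v_x · t = 43.940 × 8.9673 = 394.0 m.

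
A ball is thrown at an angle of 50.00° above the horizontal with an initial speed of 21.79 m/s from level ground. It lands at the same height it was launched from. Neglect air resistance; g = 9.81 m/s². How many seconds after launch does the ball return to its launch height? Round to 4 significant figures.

3.403 s

Vertical component: v_y = 21.79 sin 50.00° = 16.692 m/s.
For a projectile landing at launch height, time of flight is t = 2 v_y / g = 2 × 16.692 / 9.81 = 3.403 s.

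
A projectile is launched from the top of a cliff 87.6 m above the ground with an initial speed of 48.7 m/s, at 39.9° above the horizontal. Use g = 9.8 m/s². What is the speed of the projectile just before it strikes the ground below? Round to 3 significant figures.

v_x = 48.7 cos 39.9° = 37.36 m/s is unchanged throughout.
For the vertical component, v_y² = v_y0² + 2 g h = (31.24)² + 2×9.8×87.6 = 2693, so |v_y| = 51.89 m/s.
Impact speed = √(v_x² + v_y²) = √(1396 + 2693) = 63.9 m/s.

63.9 m/s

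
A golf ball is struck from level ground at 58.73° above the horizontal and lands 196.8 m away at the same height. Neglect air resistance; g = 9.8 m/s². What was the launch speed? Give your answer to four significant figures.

On level ground, R = v₀² sin(2θ) / g, so v₀ = √(R g / sin 2θ).
sin(2 × 58.73°) = 0.8873.
v₀ = √(196.8 × 9.8 / 0.8873) = √2173.6 = 46.62 m/s.

46.62 m/s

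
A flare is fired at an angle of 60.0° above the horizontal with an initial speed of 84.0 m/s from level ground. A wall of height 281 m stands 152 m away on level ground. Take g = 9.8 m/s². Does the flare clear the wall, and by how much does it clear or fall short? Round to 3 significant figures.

No — it falls 81.9 m short of clearing the wall.

v_x = 84.0 cos 60.0° = 42.00 m/s; v_y0 = 84.0 sin 60.0° = 72.75 m/s.
Time to reach the wall: t = 152 / 42.00 = 3.619 s.
Height at that point: y = 72.75×3.619 − 4.900×3.619² = 199.1 m.
That is 281 − 199.1 = 81.9 m below the top of the wall, so the flare does not clear it.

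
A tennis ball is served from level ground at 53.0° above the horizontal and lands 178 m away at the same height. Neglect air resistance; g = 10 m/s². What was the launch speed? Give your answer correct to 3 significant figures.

43.0 m/s

On level ground, R = v₀² sin(2θ) / g, so v₀ = √(R g / sin 2θ).
sin(2 × 53.0°) = 0.9613.
v₀ = √(178 × 10 / 0.9613) = √1852 = 43.0 m/s.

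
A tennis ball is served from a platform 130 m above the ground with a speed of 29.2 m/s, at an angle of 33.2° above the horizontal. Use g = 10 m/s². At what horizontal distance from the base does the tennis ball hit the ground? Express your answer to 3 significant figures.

Components: v_x = 29.2 cos 33.2° = 24.43 m/s, v_y = 29.2 sin 33.2° = 15.99 m/s.
Vertical: 0 = 130 + 15.99 t − ½(10) t² ⇒ 5.000 t² − 15.99 t − 130 = 0.
t = [15.99 + √(255.7 + 2600)] / 10.00 = 6.943 s.
Horizontal: R = v_x · t = 24.43 × 6.943 = 170 m.

170 m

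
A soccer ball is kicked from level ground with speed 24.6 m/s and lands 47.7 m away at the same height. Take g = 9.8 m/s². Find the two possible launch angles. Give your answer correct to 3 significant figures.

25.3° and 64.7°

Level-ground range: R = v₀² sin(2θ)/g ⇒ sin 2θ = R g / v₀² = 47.7×9.8/24.6² = 0.7725.
2θ = arcsin(0.7725) = 50.58° or 180° − 50.58° = 129.42°.
So θ = 25.3° or θ = 64.7°.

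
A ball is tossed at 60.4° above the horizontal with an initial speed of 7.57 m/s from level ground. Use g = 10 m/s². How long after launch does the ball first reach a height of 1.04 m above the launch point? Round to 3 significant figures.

0.184 s

v_y0 = 7.57 sin 60.4° = 6.582 m/s.
Set y = v_y0 t − ½ g t² = 1.04: 5.000 t² − 6.582 t + 1.04 = 0.
t = [6.582 ± √(43.32 − 20.80)] / 10 = (6.582 ± 4.746) / 10, giving t = 0.184 s or t = 1.13 s.
The ball is on the way up at the first time, so t = 0.184 s.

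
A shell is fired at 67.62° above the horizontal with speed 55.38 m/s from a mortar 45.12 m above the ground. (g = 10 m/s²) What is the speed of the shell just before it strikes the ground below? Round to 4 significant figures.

v_x = 55.38 cos 67.62° = 21.086 m/s is unchanged throughout.
For the vertical component, v_y² = v_y0² + 2 g h = (51.209)² + 2×10×45.12 = 3524.8, so |v_y| = 59.370 m/s.
Impact speed = √(v_x² + v_y²) = √(444.62 + 3524.8) = 63.00 m/s.

63.00 m/s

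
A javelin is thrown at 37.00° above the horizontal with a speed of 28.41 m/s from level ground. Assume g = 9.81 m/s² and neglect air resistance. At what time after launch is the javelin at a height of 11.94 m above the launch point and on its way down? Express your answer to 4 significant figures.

2.520 s

v_y0 = 28.41 sin 37.00° = 17.098 m/s.
Set y = v_y0 t − ½ g t² = 11.94: 4.905 t² − 17.098 t + 11.94 = 0.
t = [17.098 ± √(292.34 − 234.26)] / 9.81 = (17.098 ± 7.6210) / 9.81, giving t = 0.9661 s or t = 2.520 s.
On the way down corresponds to the larger root: t = 2.520 s.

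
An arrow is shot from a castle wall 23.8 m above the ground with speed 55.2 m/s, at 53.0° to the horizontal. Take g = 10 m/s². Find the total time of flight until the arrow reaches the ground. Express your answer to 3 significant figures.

9.33 s

Vertical component: v_y = 55.2 sin 53.0° = 44.08 m/s.
Taking up as positive with launch at y = 23.8 m, landing at y = 0: 0 = 23.8 + 44.08 t − ½(10) t².
Solving 5.000 t² − 44.08 t − 23.8 = 0 gives t = [44.08 + √(44.08² + 4·5.000·23.8)] / 10.00 = 9.33 s.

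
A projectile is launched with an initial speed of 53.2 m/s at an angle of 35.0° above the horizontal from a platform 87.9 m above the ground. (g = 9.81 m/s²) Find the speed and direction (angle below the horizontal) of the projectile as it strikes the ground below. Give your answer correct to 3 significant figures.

v_x = 53.2 cos 35.0° = 43.58 m/s (constant).
|v_y| at impact = √((30.51)² + 2×9.81×87.9) = 51.53 m/s.
Speed = √(43.58² + 51.53²) = 67.5 m/s; angle = arctan(51.53/43.58) = 49.8° below horizontal.

67.5 m/s at 49.8° below the horizontal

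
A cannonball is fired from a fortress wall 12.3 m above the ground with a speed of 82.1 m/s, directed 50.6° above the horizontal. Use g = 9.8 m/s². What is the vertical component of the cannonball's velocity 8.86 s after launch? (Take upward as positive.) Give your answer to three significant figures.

-23.4 m/s

Initial vertical component: v_y0 = 82.1 sin 50.6° = 63.44 m/s.
v_y(t) = v_y0 − g t = 63.44 − 9.8 × 8.86 = -23.4 m/s.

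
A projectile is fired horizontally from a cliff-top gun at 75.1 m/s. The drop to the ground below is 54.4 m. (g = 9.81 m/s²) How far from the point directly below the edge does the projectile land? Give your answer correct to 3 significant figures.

Initial vertical velocity is zero, so the fall time comes from h = ½ g t²: t = √(2 × 54.4 / 9.81) = 3.330 s.
Horizontal motion is uniform at 75.1 m/s, so x = 75.1 × 3.330 = 250 m.

250 m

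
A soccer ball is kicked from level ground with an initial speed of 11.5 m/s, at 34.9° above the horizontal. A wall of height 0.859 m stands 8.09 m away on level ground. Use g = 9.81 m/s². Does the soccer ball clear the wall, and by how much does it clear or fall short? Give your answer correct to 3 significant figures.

v_x = 11.5 cos 34.9° = 9.432 m/s; v_y0 = 11.5 sin 34.9° = 6.580 m/s.
Time to reach the wall: t = 8.09 / 9.432 = 0.8577 s.
Height at that point: y = 6.580×0.8577 − 4.905×0.8577² = 2.035 m.
That is 2.035 − 0.859 = 1.18 m above the top of the wall, so the soccer ball clears it.

Yes — it clears the wall by 1.18 m.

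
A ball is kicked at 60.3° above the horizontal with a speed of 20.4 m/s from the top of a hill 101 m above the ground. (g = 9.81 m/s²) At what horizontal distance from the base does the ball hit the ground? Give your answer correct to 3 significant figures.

67.6 m

Components: v_x = 20.4 cos 60.3° = 10.11 m/s, v_y = 20.4 sin 60.3° = 17.72 m/s.
Vertical: 0 = 101 + 17.72 t − ½(9.81) t² ⇒ 4.905 t² − 17.72 t − 101 = 0.
t = [17.72 + √(314.0 + 1982)] / 9.810 = 6.691 s.
Horizontal: R = v_x · t = 10.11 × 6.691 = 67.6 m.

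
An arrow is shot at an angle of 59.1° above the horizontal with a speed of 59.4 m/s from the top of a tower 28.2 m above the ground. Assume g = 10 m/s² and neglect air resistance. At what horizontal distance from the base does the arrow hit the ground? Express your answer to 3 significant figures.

327 m

Components: v_x = 59.4 cos 59.1° = 30.50 m/s, v_y = 59.4 sin 59.1° = 50.97 m/s.
Vertical: 0 = 28.2 + 50.97 t − ½(10) t² ⇒ 5.000 t² − 50.97 t − 28.2 = 0.
t = [50.97 + √(2598 + 564.0)] / 10.00 = 10.72 s.
Horizontal: R = v_x · t = 30.50 × 10.72 = 327 m.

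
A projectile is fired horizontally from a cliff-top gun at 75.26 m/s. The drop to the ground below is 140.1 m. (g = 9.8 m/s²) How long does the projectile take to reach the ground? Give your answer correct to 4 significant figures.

5.347 s

The horizontal speed doesn't affect the fall. With v_y0 = 0, h = ½ g t².
t = √(2 × 140.1 / 9.8) = √28.592 = 5.347 s.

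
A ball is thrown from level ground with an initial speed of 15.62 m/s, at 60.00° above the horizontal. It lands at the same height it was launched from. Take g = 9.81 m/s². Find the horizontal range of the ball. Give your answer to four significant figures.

Components: v_x = 15.62 cos 60.00° = 7.8100 m/s, v_y = 15.62 sin 60.00° = 13.527 m/s.
Time of flight (same landing height): t = 2 v_y / g = 2 × 13.527 / 9.81 = 2.7578 s.
Range: R = v_x · t = 7.8100 × 2.7578 = 21.54 m.

21.54 m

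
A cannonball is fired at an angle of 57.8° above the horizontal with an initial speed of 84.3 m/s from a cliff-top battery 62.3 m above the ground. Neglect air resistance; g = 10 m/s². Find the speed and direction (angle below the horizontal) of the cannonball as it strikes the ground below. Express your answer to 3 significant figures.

91.4 m/s at 60.6° below the horizontal

v_x = 84.3 cos 57.8° = 44.92 m/s (constant).
|v_y| at impact = √((71.33)² + 2×10×62.3) = 79.59 m/s.
Speed = √(44.92² + 79.59²) = 91.4 m/s; angle = arctan(79.59/44.92) = 60.6° below horizontal.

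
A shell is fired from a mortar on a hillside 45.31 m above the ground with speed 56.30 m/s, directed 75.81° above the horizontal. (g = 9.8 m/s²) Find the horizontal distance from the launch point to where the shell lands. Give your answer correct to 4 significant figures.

Components: v_x = 56.30 cos 75.81° = 13.801 m/s, v_y = 56.30 sin 75.81° = 54.582 m/s.
Vertical: 0 = 45.31 + 54.582 t − ½(9.8) t² ⇒ 4.900 t² − 54.582 t − 45.31 = 0.
t = [54.582 + √(2979.2 + 888.08)] / 9.800 = 11.915 s.
Horizontal: R = v_x · t = 13.801 × 11.915 = 164.4 m.

164.4 m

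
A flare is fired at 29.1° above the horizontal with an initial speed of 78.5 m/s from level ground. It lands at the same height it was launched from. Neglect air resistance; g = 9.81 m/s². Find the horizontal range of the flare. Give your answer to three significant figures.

534 m

Components: v_x = 78.5 cos 29.1° = 68.59 m/s, v_y = 78.5 sin 29.1° = 38.18 m/s.
Time of flight (same landing height): t = 2 v_y / g = 2 × 38.18 / 9.81 = 7.784 s.
Range: R = v_x · t = 68.59 × 7.784 = 534 m.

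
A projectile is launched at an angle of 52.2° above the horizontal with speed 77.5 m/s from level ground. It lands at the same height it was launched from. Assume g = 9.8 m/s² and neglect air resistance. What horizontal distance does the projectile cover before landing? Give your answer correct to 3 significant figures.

For level ground, R = v₀² sin(2θ) / g.
sin(2 × 52.2°) = sin 104.4° = 0.9686.
R = (77.5)² × 0.9686 / 9.8 = 594 m.

594 m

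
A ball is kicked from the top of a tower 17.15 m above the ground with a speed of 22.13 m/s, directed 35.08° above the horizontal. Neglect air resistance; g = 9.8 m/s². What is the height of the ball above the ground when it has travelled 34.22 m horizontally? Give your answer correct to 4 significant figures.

23.69 m

v_x = 22.13 cos 35.08° = 18.110 m/s, v_y0 = 22.13 sin 35.08° = 12.719 m/s.
Time to reach x = 34.22 m: t = x / v_x = 34.22 / 18.110 = 1.8896 s.
y = 17.15 + v_y0 t − ½ g t² = 17.15 + 12.719×1.8896 − 4.900×1.8896² = 23.69 m.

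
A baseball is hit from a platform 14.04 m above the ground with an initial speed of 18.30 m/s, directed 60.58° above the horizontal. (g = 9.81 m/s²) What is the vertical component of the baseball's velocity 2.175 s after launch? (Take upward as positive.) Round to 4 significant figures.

-5.397 m/s

Initial vertical component: v_y0 = 18.30 sin 60.58° = 15.940 m/s.
v_y(t) = v_y0 − g t = 15.940 − 9.81 × 2.175 = -5.397 m/s.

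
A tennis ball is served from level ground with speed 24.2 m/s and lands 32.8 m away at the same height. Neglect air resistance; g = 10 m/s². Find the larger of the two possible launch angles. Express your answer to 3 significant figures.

73.0°

Level-ground range: R = v₀² sin(2θ)/g ⇒ sin 2θ = R g / v₀² = 32.8×10/24.2² = 0.5601.
2θ = arcsin(0.5601) = 34.06° or 180° − 34.06° = 145.94°.
So θ = 17.0° or θ = 73.0°.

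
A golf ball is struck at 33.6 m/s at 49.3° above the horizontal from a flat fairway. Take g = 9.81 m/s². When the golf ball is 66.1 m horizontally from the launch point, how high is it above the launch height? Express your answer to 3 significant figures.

32.2 m

v_x = 33.6 cos 49.3° = 21.91 m/s, v_y0 = 33.6 sin 49.3° = 25.47 m/s.
Time to reach x = 66.1 m: t = x / v_x = 66.1 / 21.91 = 3.017 s.
y = v_y0 t − ½ g t² = 25.47×3.017 − 4.905×3.017² = 32.2 m.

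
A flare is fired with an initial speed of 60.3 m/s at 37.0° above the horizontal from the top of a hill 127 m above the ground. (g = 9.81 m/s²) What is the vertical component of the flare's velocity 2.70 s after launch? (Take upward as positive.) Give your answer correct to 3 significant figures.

9.80 m/s

Initial vertical component: v_y0 = 60.3 sin 37.0° = 36.29 m/s.
v_y(t) = v_y0 − g t = 36.29 − 9.81 × 2.70 = 9.80 m/s.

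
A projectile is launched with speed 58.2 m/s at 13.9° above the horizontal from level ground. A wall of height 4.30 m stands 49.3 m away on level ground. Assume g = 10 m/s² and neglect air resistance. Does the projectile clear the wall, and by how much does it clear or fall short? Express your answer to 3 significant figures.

v_x = 58.2 cos 13.9° = 56.50 m/s; v_y0 = 58.2 sin 13.9° = 13.98 m/s.
Time to reach the wall: t = 49.3 / 56.50 = 0.8726 s.
Height at that point: y = 13.98×0.8726 − 5.000×0.8726² = 8.392 m.
That is 8.392 − 4.30 = 4.09 m above the top of the wall, so the projectile clears it.

Yes — it clears the wall by 4.09 m.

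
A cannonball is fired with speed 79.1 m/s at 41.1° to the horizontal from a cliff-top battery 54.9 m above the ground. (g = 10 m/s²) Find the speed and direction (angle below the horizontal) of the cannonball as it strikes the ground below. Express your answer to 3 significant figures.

85.8 m/s at 46.0° below the horizontal

v_x = 79.1 cos 41.1° = 59.61 m/s (constant).
|v_y| at impact = √((52.00)² + 2×10×54.9) = 61.66 m/s.
Speed = √(59.61² + 61.66²) = 85.8 m/s; angle = arctan(61.66/59.61) = 46.0° below horizontal.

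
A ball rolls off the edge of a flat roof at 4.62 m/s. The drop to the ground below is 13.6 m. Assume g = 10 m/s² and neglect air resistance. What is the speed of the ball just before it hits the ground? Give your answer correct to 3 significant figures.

17.1 m/s

Fall time: t = √(2 × 13.6 / 10) = 1.649 s.
At impact: v_x = 4.62 m/s (unchanged), v_y = g t = 10 × 1.649 = 16.49 m/s.
Speed = √(v_x² + v_y²) = √(21.34 + 271.9) = 17.1 m/s.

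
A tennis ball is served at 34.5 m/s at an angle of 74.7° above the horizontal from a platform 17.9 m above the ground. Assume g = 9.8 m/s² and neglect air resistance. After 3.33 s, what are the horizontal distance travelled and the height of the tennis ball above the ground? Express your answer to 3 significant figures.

v_x = 34.5 cos 74.7° = 9.104 m/s; v_y0 = 34.5 sin 74.7° = 33.28 m/s.
x = v_x t = 9.104 × 3.33 = 30.3 m.
y = 17.9 + v_y0 t − ½ g t² = 74.4 m.

x = 30.3 m, y = 74.4 m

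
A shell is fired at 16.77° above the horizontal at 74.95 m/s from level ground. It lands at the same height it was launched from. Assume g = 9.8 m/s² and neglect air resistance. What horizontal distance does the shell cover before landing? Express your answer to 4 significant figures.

For level ground, R = v₀² sin(2θ) / g.
sin(2 × 16.77°) = sin 33.540° = 0.5525.
R = (74.95)² × 0.5525 / 9.8 = 316.7 m.

316.7 m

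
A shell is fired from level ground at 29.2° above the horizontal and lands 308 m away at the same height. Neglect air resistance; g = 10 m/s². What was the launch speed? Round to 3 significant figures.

60.1 m/s

On level ground, R = v₀² sin(2θ) / g, so v₀ = √(R g / sin 2θ).
sin(2 × 29.2°) = 0.8517.
v₀ = √(308 × 10 / 0.8517) = √3616 = 60.1 m/s.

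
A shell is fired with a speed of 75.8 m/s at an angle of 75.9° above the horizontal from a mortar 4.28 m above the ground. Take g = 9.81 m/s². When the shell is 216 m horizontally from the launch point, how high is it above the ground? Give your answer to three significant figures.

193 m

v_x = 75.8 cos 75.9° = 18.47 m/s, v_y0 = 75.8 sin 75.9° = 73.52 m/s.
Time to reach x = 216 m: t = x / v_x = 216 / 18.47 = 11.69 s.
y = 4.28 + v_y0 t − ½ g t² = 4.28 + 73.52×11.69 − 4.905×11.69² = 193 m.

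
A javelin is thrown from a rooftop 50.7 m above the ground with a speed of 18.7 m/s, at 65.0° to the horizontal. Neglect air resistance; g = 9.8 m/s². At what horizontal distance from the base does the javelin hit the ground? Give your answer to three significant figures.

Components: v_x = 18.7 cos 65.0° = 7.903 m/s, v_y = 18.7 sin 65.0° = 16.95 m/s.
Vertical: 0 = 50.7 + 16.95 t − ½(9.8) t² ⇒ 4.900 t² − 16.95 t − 50.7 = 0.
t = [16.95 + √(287.3 + 993.7)] / 9.800 = 5.382 s.
Horizontal: R = v_x · t = 7.903 × 5.382 = 42.5 m.

42.5 m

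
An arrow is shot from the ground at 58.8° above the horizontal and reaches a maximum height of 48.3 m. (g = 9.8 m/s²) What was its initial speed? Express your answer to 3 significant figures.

36.0 m/s

At maximum height v_y = 0, so (v₀ sin θ)² = 2 g H.
v₀ sin 58.8° = √(2 × 9.8 × 48.3) = 30.77 m/s.
v₀ = 30.77 / sin 58.8° = 30.77 / 0.8554 = 36.0 m/s.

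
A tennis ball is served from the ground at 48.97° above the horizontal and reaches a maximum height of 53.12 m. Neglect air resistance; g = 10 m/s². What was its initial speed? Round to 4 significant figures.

At maximum height v_y = 0, so (v₀ sin θ)² = 2 g H.
v₀ sin 48.97° = √(2 × 10 × 53.12) = 32.594 m/s.
v₀ = 32.594 / sin 48.97° = 32.594 / 0.7544 = 43.21 m/s.

43.21 m/s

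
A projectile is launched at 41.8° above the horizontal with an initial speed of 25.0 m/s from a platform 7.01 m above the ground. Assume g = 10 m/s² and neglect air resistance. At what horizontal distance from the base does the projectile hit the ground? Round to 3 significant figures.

69.2 m

Components: v_x = 25.0 cos 41.8° = 18.64 m/s, v_y = 25.0 sin 41.8° = 16.66 m/s.
Vertical: 0 = 7.01 + 16.66 t − ½(10) t² ⇒ 5.000 t² − 16.66 t − 7.01 = 0.
t = [16.66 + √(277.6 + 140.2)] / 10.00 = 3.710 s.
Horizontal: R = v_x · t = 18.64 × 3.710 = 69.2 m.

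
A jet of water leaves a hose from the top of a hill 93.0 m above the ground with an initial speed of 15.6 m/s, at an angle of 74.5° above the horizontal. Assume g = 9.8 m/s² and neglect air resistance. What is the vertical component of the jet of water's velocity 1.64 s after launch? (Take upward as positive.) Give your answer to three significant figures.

-1.04 m/s

Initial vertical component: v_y0 = 15.6 sin 74.5° = 15.03 m/s.
v_y(t) = v_y0 − g t = 15.03 − 9.8 × 1.64 = -1.04 m/s.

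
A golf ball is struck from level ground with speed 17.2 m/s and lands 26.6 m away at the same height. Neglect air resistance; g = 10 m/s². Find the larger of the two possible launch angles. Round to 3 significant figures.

Level-ground range: R = v₀² sin(2θ)/g ⇒ sin 2θ = R g / v₀² = 26.6×10/17.2² = 0.8991.
2θ = arcsin(0.8991) = 64.04° or 180° − 64.04° = 115.96°.
So θ = 32.0° or θ = 58.0°.

58.0°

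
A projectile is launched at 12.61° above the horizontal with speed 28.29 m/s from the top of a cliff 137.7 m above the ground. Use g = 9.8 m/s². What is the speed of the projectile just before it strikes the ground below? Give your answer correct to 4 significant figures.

59.15 m/s

v_x = 28.29 cos 12.61° = 27.608 m/s is unchanged throughout.
For the vertical component, v_y² = v_y0² + 2 g h = (6.1761)² + 2×9.8×137.7 = 2737.1, so |v_y| = 52.317 m/s.
Impact speed = √(v_x² + v_y²) = √(762.20 + 2737.1) = 59.15 m/s.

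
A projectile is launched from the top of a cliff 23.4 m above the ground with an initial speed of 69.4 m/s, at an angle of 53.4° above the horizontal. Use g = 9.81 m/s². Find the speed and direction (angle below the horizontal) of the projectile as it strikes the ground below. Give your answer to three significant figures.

72.6 m/s at 55.3° below the horizontal

v_x = 69.4 cos 53.4° = 41.38 m/s (constant).
|v_y| at impact = √((55.72)² + 2×9.81×23.4) = 59.70 m/s.
Speed = √(41.38² + 59.70²) = 72.6 m/s; angle = arctan(59.70/41.38) = 55.3° below horizontal.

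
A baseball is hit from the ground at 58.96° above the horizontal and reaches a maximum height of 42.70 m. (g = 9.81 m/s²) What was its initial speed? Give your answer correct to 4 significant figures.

At maximum height v_y = 0, so (v₀ sin θ)² = 2 g H.
v₀ sin 58.96° = √(2 × 9.81 × 42.70) = 28.944 m/s.
v₀ = 28.944 / sin 58.96° = 28.944 / 0.8568 = 33.78 m/s.

33.78 m/s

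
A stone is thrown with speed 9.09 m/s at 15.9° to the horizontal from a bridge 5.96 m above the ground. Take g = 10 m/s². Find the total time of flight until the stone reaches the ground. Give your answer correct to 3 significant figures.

1.37 s

Vertical component: v_y = 9.09 sin 15.9° = 2.490 m/s.
Taking up as positive with launch at y = 5.96 m, landing at y = 0: 0 = 5.96 + 2.490 t − ½(10) t².
Solving 5.000 t² − 2.490 t − 5.96 = 0 gives t = [2.490 + √(2.490² + 4·5.000·5.96)] / 10.00 = 1.37 s.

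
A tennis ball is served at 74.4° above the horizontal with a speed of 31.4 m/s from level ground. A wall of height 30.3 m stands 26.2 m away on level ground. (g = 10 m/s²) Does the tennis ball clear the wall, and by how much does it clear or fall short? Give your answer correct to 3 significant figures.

Yes — it clears the wall by 15.4 m.

v_x = 31.4 cos 74.4° = 8.444 m/s; v_y0 = 31.4 sin 74.4° = 30.24 m/s.
Time to reach the wall: t = 26.2 / 8.444 = 3.103 s.
Height at that point: y = 30.24×3.103 − 5.000×3.103² = 45.69 m.
That is 45.69 − 30.3 = 15.4 m above the top of the wall, so the tennis ball clears it.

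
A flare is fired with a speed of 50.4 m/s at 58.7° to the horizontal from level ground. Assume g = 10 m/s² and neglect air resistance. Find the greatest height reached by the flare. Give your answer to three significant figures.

Vertical component of launch velocity: v_y = 50.4 sin 58.7° = 43.06 m/s.
At the highest point the vertical velocity is zero, so v_y² = 2 g h_max.
h_max = (43.06)² / (2 × 10) = 1854 / 20.00 = 92.7 m.

92.7 m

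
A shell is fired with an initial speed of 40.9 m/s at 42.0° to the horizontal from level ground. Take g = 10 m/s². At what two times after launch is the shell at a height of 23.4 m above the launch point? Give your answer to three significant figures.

1.06 s and 4.41 s

v_y0 = 40.9 sin 42.0° = 27.37 m/s.
Set y = v_y0 t − ½ g t² = 23.4: 5.000 t² − 27.37 t + 23.4 = 0.
t = [27.37 ± √(749.1 − 468.0)] / 10 = (27.37 ± 16.77) / 10, giving t = 1.06 s or t = 4.41 s.
So the shell is at 23.4 m at t = 1.06 s (rising) and t = 4.41 s (falling).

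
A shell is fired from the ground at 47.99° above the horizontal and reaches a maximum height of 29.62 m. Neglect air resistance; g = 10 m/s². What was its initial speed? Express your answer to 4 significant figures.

32.76 m/s

At maximum height v_y = 0, so (v₀ sin θ)² = 2 g H.
v₀ sin 47.99° = √(2 × 10 × 29.62) = 24.339 m/s.
v₀ = 24.339 / sin 47.99° = 24.339 / 0.7430 = 32.76 m/s.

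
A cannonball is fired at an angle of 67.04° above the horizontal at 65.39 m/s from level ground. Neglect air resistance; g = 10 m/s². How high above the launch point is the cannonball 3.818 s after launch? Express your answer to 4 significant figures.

157.0 m

v_y0 = 65.39 sin 67.04° = 60.210 m/s.
y(t) = v_y0 t − ½ g t² = 60.210×3.818 − 5.000×3.818² = 157.0 m.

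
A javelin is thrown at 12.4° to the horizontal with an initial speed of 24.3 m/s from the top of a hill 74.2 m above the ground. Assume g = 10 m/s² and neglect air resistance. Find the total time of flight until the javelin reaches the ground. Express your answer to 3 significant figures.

4.41 s

Vertical component: v_y = 24.3 sin 12.4° = 5.218 m/s.
Taking up as positive with launch at y = 74.2 m, landing at y = 0: 0 = 74.2 + 5.218 t − ½(10) t².
Solving 5.000 t² − 5.218 t − 74.2 = 0 gives t = [5.218 + √(5.218² + 4·5.000·74.2)] / 10.00 = 4.41 s.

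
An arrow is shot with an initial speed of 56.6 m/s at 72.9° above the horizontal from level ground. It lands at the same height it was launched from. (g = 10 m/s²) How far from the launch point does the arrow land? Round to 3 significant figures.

180 m

For level ground, R = v₀² sin(2θ) / g.
sin(2 × 72.9°) = sin 145.8° = 0.5621.
R = (56.6)² × 0.5621 / 10 = 180 m.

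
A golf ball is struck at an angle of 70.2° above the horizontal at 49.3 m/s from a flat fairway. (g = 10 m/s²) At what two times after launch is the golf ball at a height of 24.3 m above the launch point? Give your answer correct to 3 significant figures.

v_y0 = 49.3 sin 70.2° = 46.39 m/s.
Set y = v_y0 t − ½ g t² = 24.3: 5.000 t² − 46.39 t + 24.3 = 0.
t = [46.39 ± √(2152 − 486.0)] / 10 = (46.39 ± 40.82) / 10, giving t = 0.557 s or t = 8.72 s.
So the golf ball is at 24.3 m at t = 0.557 s (rising) and t = 8.72 s (falling).

0.557 s and 8.72 s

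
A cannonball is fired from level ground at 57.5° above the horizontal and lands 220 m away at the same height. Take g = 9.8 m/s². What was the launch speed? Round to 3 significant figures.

48.8 m/s

On level ground, R = v₀² sin(2θ) / g, so v₀ = √(R g / sin 2θ).
sin(2 × 57.5°) = 0.9063.
v₀ = √(220 × 9.8 / 0.9063) = √2379 = 48.8 m/s.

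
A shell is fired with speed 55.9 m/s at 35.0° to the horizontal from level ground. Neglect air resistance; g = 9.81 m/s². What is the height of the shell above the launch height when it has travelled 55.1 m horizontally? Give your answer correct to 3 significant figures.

31.5 m

v_x = 55.9 cos 35.0° = 45.79 m/s, v_y0 = 55.9 sin 35.0° = 32.06 m/s.
Time to reach x = 55.1 m: t = x / v_x = 55.1 / 45.79 = 1.203 s.
y = v_y0 t − ½ g t² = 32.06×1.203 − 4.905×1.203² = 31.5 m.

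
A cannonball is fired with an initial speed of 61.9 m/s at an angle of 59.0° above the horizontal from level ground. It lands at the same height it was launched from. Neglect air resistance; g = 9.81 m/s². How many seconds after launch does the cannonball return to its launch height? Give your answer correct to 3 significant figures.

Vertical component: v_y = 61.9 sin 59.0° = 53.06 m/s.
For a projectile landing at launch height, time of flight is t = 2 v_y / g = 2 × 53.06 / 9.81 = 10.8 s.

10.8 s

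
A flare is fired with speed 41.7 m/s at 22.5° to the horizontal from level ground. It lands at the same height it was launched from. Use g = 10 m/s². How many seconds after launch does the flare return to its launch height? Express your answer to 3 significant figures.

3.19 s

Vertical component: v_y = 41.7 sin 22.5° = 15.96 m/s.
For a projectile landing at launch height, time of flight is t = 2 v_y / g = 2 × 15.96 / 10 = 3.19 s.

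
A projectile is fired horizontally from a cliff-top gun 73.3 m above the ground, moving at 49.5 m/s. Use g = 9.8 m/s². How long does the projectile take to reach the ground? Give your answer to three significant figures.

3.87 s

The horizontal speed doesn't affect the fall. With v_y0 = 0, h = ½ g t².
t = √(2 × 73.3 / 9.8) = √14.96 = 3.87 s.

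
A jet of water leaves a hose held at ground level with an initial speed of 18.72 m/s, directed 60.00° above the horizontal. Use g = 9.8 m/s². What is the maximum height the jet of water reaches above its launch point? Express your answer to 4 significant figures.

13.41 m

Vertical component of launch velocity: v_y = 18.72 sin 60.00° = 16.212 m/s.
At the highest point the vertical velocity is zero, so v_y² = 2 g h_max.
h_max = (16.212)² / (2 × 9.8) = 262.83 / 19.60 = 13.41 m.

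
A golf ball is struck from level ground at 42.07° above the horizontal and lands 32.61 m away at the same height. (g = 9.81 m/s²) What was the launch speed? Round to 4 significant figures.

On level ground, R = v₀² sin(2θ) / g, so v₀ = √(R g / sin 2θ).
sin(2 × 42.07°) = 0.9948.
v₀ = √(32.61 × 9.81 / 0.9948) = √321.58 = 17.93 m/s.

17.93 m/s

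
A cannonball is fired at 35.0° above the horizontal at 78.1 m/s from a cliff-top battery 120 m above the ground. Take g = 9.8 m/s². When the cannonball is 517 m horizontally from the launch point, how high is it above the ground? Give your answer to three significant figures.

v_x = 78.1 cos 35.0° = 63.98 m/s, v_y0 = 78.1 sin 35.0° = 44.80 m/s.
Time to reach x = 517 m: t = x / v_x = 517 / 63.98 = 8.081 s.
y = 120 + v_y0 t − ½ g t² = 120 + 44.80×8.081 − 4.900×8.081² = 162 m.

162 m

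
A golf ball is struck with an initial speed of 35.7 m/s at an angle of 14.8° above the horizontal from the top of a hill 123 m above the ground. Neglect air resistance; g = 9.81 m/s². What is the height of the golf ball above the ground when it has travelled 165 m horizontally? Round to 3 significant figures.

v_x = 35.7 cos 14.8° = 34.52 m/s, v_y0 = 35.7 sin 14.8° = 9.119 m/s.
Time to reach x = 165 m: t = x / v_x = 165 / 34.52 = 4.780 s.
y = 123 + v_y0 t − ½ g t² = 123 + 9.119×4.780 − 4.905×4.780² = 54.5 m.

54.5 m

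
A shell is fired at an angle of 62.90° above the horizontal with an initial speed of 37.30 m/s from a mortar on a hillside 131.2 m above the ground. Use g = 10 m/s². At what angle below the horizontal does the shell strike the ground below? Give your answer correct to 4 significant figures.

v_x = 37.30 cos 62.90° = 16.992 m/s.
At impact |v_y| = √(v_y0² + 2 g h) = √(33.205² + 2×10×131.2) = 61.046 m/s.
Angle below horizontal = arctan(|v_y| / v_x) = arctan(61.046 / 16.992) = 74.45°.

74.45°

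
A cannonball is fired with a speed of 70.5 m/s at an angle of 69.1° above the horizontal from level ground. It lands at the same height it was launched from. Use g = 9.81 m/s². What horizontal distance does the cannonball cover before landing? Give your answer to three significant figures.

338 m

For level ground, R = v₀² sin(2θ) / g.
sin(2 × 69.1°) = sin 138.2° = 0.6665.
R = (70.5)² × 0.6665 / 9.81 = 338 m.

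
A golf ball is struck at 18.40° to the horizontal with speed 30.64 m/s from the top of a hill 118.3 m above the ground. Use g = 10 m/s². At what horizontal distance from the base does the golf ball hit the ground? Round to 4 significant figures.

Components: v_x = 30.64 cos 18.40° = 29.074 m/s, v_y = 30.64 sin 18.40° = 9.6715 m/s.
Vertical: 0 = 118.3 + 9.6715 t − ½(10) t² ⇒ 5.000 t² − 9.6715 t − 118.3 = 0.
t = [9.6715 + √(93.538 + 2366.0)] / 10.00 = 5.9265 s.
Horizontal: R = v_x · t = 29.074 × 5.9265 = 172.3 m.

172.3 m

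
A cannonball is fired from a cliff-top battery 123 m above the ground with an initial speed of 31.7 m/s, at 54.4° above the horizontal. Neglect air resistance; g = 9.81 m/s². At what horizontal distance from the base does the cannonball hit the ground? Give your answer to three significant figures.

Components: v_x = 31.7 cos 54.4° = 18.45 m/s, v_y = 31.7 sin 54.4° = 25.78 m/s.
Vertical: 0 = 123 + 25.78 t − ½(9.81) t² ⇒ 4.905 t² − 25.78 t − 123 = 0.
t = [25.78 + √(664.6 + 2413)] / 9.810 = 8.283 s.
Horizontal: R = v_x · t = 18.45 × 8.283 = 153 m.

153 m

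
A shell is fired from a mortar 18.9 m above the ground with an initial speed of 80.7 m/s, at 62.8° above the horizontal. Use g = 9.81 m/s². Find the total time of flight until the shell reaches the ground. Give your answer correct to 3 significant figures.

14.9 s

Vertical component: v_y = 80.7 sin 62.8° = 71.78 m/s.
Taking up as positive with launch at y = 18.9 m, landing at y = 0: 0 = 18.9 + 71.78 t − ½(9.81) t².
Solving 4.905 t² − 71.78 t − 18.9 = 0 gives t = [71.78 + √(71.78² + 4·4.905·18.9)] / 9.810 = 14.9 s.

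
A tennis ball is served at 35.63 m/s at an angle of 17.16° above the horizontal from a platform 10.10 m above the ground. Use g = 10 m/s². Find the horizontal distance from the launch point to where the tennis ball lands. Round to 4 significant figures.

Components: v_x = 35.63 cos 17.16° = 34.044 m/s, v_y = 35.63 sin 17.16° = 10.512 m/s.
Vertical: 0 = 10.10 + 10.512 t − ½(10) t² ⇒ 5.000 t² − 10.512 t − 10.10 = 0.
t = [10.512 + √(110.50 + 202.00)] / 10.00 = 2.8190 s.
Horizontal: R = v_x · t = 34.044 × 2.8190 = 95.97 m.

95.97 m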